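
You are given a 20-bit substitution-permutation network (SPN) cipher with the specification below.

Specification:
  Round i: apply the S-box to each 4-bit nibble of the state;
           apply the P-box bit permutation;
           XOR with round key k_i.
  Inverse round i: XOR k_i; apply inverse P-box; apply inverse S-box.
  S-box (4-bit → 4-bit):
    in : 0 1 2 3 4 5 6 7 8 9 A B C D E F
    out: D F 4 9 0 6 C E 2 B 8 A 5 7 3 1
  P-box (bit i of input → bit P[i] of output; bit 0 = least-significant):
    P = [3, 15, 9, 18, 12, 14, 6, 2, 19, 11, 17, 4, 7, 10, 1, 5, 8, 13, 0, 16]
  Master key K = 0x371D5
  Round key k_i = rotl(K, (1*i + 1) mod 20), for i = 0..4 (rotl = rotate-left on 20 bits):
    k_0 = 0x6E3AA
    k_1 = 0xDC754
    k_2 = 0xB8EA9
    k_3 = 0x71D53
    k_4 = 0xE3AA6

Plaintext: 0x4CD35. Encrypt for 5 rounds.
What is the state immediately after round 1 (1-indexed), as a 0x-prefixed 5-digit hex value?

s_0 = plaintext = 0x4CD35
s_1 = Round(s_0, k_0) = 0xC792C
s_2 = Round(s_1, k_1) = 0x5C82F
s_3 = Round(s_2, k_2) = 0xBA662
s_4 = Round(s_3, k_3) = 0x43F27
s_5 = Round(s_4, k_4) = 0x2B846

0xC792C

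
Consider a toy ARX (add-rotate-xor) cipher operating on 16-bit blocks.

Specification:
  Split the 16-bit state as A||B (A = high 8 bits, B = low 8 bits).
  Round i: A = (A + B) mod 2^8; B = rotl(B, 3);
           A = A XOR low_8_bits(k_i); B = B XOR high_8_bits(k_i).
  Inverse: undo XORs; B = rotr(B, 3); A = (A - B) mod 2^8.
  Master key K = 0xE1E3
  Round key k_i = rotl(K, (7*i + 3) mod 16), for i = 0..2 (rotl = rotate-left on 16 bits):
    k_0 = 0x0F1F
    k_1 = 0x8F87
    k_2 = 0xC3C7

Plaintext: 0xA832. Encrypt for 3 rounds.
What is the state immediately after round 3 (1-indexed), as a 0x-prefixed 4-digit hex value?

s_0 = plaintext = 0xA832
s_1 = Round(s_0, k_0) = 0xC59E
s_2 = Round(s_1, k_1) = 0xE47B
s_3 = Round(s_2, k_2) = 0x9818

0x9818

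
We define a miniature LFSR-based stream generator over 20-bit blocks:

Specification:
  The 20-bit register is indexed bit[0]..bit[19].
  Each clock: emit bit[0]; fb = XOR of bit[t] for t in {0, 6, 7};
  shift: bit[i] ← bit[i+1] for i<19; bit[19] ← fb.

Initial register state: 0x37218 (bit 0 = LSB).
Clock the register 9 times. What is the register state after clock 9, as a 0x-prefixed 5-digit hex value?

0x9A1B9

reg_0 = 0x37218
clock 1: out=0, reg = 0x1B90C
clock 2: out=0, reg = 0x0DC86
clock 3: out=0, reg = 0x86E43
clock 4: out=1, reg = 0x43721
clock 5: out=1, reg = 0xA1B90
clock 6: out=0, reg = 0xD0DC8
clock 7: out=0, reg = 0x686E4
clock 8: out=0, reg = 0x34372
clock 9: out=0, reg = 0x9A1B9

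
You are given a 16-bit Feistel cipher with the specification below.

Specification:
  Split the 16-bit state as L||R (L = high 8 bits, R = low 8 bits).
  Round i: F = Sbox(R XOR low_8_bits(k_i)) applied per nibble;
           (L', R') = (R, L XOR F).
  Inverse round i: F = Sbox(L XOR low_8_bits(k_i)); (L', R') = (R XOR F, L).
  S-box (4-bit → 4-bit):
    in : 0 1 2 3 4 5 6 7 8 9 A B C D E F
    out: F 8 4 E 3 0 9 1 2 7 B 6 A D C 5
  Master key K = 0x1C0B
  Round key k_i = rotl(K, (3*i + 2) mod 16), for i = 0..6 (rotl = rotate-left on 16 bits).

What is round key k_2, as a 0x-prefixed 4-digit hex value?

0x0B1C

K = 0x1C0B
k_0 = rotl(K, (3*0+2) mod 16) = rotl(K, 2) = 0x702C
k_1 = rotl(K, (3*1+2) mod 16) = rotl(K, 5) = 0x8163
k_2 = rotl(K, (3*2+2) mod 16) = rotl(K, 8) = 0x0B1C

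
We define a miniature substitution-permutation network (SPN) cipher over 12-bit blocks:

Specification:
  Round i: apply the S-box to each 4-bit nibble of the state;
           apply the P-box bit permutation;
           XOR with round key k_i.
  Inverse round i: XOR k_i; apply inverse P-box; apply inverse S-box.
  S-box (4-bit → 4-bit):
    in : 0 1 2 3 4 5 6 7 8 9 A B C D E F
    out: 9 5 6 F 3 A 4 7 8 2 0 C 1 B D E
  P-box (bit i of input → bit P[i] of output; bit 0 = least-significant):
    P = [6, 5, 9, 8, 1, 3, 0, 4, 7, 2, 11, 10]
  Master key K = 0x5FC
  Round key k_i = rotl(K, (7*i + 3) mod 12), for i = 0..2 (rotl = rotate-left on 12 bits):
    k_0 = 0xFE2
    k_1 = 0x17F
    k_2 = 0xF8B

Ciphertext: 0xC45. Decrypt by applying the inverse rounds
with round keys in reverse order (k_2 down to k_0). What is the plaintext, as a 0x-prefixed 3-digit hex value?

0x5EE

s_0 = ciphertext = 0xC45
s_1 = InvRound(s_0, k_2) = 0x44E
s_2 = InvRound(s_1, k_1) = 0x8B5
s_3 = InvRound(s_2, k_0) = 0x5EE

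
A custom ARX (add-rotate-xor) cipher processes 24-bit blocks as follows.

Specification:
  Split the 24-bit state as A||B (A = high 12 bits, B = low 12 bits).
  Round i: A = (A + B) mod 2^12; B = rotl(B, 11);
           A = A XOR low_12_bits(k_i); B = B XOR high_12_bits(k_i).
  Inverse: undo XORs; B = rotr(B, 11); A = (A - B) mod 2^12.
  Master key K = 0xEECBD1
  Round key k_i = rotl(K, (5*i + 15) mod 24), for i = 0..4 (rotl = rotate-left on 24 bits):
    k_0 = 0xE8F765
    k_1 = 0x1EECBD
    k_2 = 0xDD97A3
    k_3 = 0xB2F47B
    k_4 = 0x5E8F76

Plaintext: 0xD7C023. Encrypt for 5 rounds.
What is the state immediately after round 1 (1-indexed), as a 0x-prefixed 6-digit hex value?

s_0 = plaintext = 0xD7C023
s_1 = Round(s_0, k_0) = 0xAFA69E
s_2 = Round(s_1, k_1) = 0xD252A1
s_3 = Round(s_2, k_2) = 0x865489
s_4 = Round(s_3, k_3) = 0x89516B
s_5 = Round(s_4, k_4) = 0x576D5D

0xAFA69E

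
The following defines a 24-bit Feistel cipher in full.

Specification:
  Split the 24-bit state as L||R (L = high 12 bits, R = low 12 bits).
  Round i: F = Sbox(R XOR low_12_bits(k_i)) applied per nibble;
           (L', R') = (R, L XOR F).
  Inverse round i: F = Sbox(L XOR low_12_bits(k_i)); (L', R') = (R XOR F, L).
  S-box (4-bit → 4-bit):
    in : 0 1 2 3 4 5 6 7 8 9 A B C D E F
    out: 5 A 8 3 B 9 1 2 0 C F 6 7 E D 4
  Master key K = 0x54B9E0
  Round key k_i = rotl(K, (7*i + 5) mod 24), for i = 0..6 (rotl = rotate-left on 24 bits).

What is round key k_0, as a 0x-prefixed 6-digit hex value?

0x973C0A

K = 0x54B9E0
k_0 = rotl(K, (7*0+5) mod 24) = rotl(K, 5) = 0x973C0A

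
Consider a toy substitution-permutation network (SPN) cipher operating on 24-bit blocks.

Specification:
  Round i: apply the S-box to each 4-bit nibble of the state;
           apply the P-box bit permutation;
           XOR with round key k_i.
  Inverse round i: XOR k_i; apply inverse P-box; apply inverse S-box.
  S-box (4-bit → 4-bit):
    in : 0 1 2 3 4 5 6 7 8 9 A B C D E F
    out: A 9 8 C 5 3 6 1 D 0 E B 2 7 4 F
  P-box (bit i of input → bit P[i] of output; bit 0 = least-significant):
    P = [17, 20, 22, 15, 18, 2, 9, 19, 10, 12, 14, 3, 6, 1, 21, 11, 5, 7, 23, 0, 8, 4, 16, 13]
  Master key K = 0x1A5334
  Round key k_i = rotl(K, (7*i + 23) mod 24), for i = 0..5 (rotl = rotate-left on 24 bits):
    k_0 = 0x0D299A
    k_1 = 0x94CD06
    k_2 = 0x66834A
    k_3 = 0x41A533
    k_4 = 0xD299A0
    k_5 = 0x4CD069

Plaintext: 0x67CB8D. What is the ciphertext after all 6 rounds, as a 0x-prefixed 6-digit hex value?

0x41822B

s_0 = plaintext = 0x67CB8D
s_1 = Round(s_0, k_0) = 0x523FA0
s_2 = Round(s_1, k_1) = 0xAC121B
s_3 = Round(s_2, k_2) = 0x792B92
s_4 = Round(s_3, k_3) = 0x41383B
s_5 = Round(s_4, k_4) = 0xE95689
s_6 = Round(s_5, k_5) = 0x41822B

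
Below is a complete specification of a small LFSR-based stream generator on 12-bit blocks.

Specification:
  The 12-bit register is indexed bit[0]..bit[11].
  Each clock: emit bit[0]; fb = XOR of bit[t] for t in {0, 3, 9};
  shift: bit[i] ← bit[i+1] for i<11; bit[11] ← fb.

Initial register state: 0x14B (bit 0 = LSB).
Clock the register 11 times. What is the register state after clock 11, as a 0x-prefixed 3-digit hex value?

0x5E4

reg_0 = 0x14B
clock 1: out=1, reg = 0x0A5
clock 2: out=1, reg = 0x852
clock 3: out=0, reg = 0x429
clock 4: out=1, reg = 0x214
clock 5: out=0, reg = 0x90A
clock 6: out=0, reg = 0xC85
clock 7: out=1, reg = 0xE42
clock 8: out=0, reg = 0xF21
clock 9: out=1, reg = 0x790
clock 10: out=0, reg = 0xBC8
clock 11: out=0, reg = 0x5E4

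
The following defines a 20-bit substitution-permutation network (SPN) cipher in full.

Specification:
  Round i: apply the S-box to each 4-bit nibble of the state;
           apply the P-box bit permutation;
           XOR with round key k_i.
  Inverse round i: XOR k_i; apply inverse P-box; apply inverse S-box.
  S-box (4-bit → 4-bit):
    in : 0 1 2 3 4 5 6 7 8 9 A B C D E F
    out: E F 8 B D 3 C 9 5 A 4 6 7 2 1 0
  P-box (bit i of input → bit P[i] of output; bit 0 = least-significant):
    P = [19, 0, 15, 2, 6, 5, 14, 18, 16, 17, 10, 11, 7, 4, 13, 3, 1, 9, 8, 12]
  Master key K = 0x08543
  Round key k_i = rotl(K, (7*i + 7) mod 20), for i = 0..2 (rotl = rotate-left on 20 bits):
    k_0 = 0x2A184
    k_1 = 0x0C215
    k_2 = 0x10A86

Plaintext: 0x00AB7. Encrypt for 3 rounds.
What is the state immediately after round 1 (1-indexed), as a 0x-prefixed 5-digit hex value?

0xAD6B8

s_0 = plaintext = 0x00AB7
s_1 = Round(s_0, k_0) = 0xAD6B8
s_2 = Round(s_1, k_1) = 0x80F25
s_3 = Round(s_2, k_2) = 0xD2B9D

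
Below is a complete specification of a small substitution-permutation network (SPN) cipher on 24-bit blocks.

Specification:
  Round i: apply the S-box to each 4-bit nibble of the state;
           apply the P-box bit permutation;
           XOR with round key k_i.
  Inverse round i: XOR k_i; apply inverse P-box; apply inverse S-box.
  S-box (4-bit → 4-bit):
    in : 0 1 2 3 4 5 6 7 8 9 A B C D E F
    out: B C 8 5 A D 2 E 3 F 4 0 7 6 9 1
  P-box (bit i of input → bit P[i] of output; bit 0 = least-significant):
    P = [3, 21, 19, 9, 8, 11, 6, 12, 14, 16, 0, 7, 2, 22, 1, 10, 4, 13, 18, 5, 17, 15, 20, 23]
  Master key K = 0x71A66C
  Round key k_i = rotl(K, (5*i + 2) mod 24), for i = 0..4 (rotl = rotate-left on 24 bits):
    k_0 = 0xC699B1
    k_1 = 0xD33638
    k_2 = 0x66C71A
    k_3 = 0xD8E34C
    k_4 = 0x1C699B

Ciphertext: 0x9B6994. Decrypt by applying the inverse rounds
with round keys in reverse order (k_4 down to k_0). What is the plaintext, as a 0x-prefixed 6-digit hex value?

s_0 = ciphertext = 0x9B6994
s_1 = InvRound(s_0, k_4) = 0xEA3DBF
s_2 = InvRound(s_1, k_3) = 0xCE1574
s_3 = InvRound(s_2, k_2) = 0x423F19
s_4 = InvRound(s_3, k_1) = 0x12BD8B
s_5 = InvRound(s_4, k_0) = 0x197BBF

0x197BBF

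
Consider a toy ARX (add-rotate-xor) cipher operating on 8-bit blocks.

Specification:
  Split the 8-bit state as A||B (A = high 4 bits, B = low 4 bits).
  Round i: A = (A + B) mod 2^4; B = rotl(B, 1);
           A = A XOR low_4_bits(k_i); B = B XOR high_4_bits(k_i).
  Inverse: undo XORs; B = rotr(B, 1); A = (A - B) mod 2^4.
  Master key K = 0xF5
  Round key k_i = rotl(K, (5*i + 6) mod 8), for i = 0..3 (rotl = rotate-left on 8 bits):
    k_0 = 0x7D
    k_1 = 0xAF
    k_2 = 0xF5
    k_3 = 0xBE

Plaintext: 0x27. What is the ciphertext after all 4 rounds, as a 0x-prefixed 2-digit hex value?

0x42

s_0 = plaintext = 0x27
s_1 = Round(s_0, k_0) = 0x49
s_2 = Round(s_1, k_1) = 0x29
s_3 = Round(s_2, k_2) = 0xEC
s_4 = Round(s_3, k_3) = 0x42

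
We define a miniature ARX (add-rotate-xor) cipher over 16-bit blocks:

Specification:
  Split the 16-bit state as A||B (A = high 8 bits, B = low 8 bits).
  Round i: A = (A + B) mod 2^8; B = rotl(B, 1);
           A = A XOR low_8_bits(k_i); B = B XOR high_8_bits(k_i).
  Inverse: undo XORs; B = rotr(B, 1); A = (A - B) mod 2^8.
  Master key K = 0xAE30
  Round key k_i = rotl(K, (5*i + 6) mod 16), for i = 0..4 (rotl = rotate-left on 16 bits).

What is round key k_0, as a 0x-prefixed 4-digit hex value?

0x8C2B

K = 0xAE30
k_0 = rotl(K, (5*0+6) mod 16) = rotl(K, 6) = 0x8C2B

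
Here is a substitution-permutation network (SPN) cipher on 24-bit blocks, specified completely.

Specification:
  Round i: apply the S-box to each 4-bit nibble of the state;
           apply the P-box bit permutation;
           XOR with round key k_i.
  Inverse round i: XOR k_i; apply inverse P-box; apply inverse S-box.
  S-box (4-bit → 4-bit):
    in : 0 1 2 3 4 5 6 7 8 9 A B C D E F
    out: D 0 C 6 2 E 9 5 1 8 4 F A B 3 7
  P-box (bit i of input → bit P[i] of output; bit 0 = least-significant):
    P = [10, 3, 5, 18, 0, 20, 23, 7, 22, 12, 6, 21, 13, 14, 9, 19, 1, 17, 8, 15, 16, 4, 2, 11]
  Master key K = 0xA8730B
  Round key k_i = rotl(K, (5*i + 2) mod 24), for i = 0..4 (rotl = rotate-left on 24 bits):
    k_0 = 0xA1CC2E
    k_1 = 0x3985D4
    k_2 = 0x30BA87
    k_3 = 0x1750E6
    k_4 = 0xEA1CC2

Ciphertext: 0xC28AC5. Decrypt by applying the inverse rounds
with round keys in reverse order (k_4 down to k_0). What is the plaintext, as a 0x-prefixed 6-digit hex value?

0x4B90C4

s_0 = ciphertext = 0xC28AC5
s_1 = InvRound(s_0, k_4) = 0xA62C88
s_2 = InvRound(s_1, k_3) = 0x08E53F
s_3 = InvRound(s_2, k_2) = 0xCA5CCF
s_4 = InvRound(s_3, k_1) = 0xDB4DF4
s_5 = InvRound(s_4, k_0) = 0x4B90C4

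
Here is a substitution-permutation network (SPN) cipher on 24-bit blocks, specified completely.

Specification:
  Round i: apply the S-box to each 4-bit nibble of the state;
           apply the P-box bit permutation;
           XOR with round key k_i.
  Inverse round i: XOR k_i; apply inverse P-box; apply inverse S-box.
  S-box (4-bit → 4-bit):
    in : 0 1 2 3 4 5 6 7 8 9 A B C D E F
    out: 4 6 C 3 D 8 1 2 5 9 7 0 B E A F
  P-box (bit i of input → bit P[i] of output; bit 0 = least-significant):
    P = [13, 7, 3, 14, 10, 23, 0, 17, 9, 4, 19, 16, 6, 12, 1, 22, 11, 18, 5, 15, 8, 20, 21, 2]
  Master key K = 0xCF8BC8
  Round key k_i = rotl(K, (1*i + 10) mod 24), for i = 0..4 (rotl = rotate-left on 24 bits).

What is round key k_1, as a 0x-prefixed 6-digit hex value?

K = 0xCF8BC8
k_0 = rotl(K, (1*0+10) mod 24) = rotl(K, 10) = 0x2F233E
k_1 = rotl(K, (1*1+10) mod 24) = rotl(K, 11) = 0x5E467C

0x5E467C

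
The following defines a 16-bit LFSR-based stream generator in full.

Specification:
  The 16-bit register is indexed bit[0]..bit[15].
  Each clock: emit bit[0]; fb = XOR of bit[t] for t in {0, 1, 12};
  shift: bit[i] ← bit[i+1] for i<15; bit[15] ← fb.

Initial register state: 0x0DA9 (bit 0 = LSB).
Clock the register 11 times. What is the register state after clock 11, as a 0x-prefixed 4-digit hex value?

0x35A1

reg_0 = 0x0DA9
clock 1: out=1, reg = 0x86D4
clock 2: out=0, reg = 0x436A
clock 3: out=0, reg = 0xA1B5
clock 4: out=1, reg = 0xD0DA
clock 5: out=0, reg = 0x686D
clock 6: out=1, reg = 0xB436
clock 7: out=0, reg = 0x5A1B
clock 8: out=1, reg = 0xAD0D
clock 9: out=1, reg = 0xD686
clock 10: out=0, reg = 0x6B43
clock 11: out=1, reg = 0x35A1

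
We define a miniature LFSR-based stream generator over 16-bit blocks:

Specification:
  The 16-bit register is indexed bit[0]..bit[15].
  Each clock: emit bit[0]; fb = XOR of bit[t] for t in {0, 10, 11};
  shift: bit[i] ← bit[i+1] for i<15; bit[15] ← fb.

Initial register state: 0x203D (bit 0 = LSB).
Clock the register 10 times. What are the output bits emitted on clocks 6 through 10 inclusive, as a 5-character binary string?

reg_0 = 0x203D
clock 1: out=1, reg = 0x901E
clock 2: out=0, reg = 0x480F
clock 3: out=1, reg = 0x2407
clock 4: out=1, reg = 0x1203
clock 5: out=1, reg = 0x8901
clock 6: out=1, reg = 0x4480
clock 7: out=0, reg = 0xA240
clock 8: out=0, reg = 0x5120
clock 9: out=0, reg = 0x2890
clock 10: out=0, reg = 0x9448

10000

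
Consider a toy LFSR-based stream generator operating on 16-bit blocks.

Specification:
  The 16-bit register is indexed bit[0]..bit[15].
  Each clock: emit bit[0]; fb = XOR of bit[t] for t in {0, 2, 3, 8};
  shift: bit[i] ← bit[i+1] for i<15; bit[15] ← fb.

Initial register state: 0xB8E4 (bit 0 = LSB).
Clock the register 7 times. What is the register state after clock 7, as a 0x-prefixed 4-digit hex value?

0xF371

reg_0 = 0xB8E4
clock 1: out=0, reg = 0xDC72
clock 2: out=0, reg = 0x6E39
clock 3: out=1, reg = 0x371C
clock 4: out=0, reg = 0x9B8E
clock 5: out=0, reg = 0xCDC7
clock 6: out=1, reg = 0xE6E3
clock 7: out=1, reg = 0xF371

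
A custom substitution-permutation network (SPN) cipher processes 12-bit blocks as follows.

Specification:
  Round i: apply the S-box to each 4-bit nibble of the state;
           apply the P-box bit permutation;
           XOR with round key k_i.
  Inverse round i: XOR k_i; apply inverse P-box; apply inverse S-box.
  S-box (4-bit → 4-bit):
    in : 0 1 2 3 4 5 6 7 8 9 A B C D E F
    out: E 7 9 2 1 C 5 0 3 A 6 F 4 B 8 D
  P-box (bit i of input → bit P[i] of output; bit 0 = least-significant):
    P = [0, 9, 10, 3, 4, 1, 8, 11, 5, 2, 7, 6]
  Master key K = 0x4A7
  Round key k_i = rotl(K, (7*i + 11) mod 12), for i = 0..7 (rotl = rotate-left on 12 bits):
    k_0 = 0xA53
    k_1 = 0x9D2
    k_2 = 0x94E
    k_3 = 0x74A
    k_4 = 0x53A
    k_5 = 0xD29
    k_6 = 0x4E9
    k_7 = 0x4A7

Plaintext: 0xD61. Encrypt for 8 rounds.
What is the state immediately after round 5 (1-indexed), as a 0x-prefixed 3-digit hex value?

s_0 = plaintext = 0xD61
s_1 = Round(s_0, k_0) = 0xD26
s_2 = Round(s_1, k_1) = 0x5A7
s_3 = Round(s_2, k_2) = 0x88C
s_4 = Round(s_3, k_3) = 0x37C
s_5 = Round(s_4, k_4) = 0x13E
s_6 = Round(s_5, k_5) = 0xD87
s_7 = Round(s_6, k_6) = 0x49F
s_8 = Round(s_7, k_7) = 0x88C

0x13E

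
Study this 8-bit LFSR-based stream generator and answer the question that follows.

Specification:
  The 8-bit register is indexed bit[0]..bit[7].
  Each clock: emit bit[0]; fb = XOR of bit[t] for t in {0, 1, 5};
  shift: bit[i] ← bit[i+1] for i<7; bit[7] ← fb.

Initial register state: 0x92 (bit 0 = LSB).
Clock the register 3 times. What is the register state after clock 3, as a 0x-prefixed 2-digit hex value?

0xF2

reg_0 = 0x92
clock 1: out=0, reg = 0xC9
clock 2: out=1, reg = 0xE4
clock 3: out=0, reg = 0xF2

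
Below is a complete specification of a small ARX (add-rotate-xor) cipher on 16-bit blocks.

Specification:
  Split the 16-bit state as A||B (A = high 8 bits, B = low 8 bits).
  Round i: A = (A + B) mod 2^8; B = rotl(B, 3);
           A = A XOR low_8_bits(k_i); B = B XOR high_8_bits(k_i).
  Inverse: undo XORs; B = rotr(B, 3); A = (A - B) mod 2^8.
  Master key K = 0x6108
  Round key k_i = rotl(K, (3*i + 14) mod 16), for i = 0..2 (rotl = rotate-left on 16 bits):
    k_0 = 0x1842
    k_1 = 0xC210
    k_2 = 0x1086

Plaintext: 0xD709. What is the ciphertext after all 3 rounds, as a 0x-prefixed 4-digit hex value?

s_0 = plaintext = 0xD709
s_1 = Round(s_0, k_0) = 0xA250
s_2 = Round(s_1, k_1) = 0xE240
s_3 = Round(s_2, k_2) = 0xA412

0xA412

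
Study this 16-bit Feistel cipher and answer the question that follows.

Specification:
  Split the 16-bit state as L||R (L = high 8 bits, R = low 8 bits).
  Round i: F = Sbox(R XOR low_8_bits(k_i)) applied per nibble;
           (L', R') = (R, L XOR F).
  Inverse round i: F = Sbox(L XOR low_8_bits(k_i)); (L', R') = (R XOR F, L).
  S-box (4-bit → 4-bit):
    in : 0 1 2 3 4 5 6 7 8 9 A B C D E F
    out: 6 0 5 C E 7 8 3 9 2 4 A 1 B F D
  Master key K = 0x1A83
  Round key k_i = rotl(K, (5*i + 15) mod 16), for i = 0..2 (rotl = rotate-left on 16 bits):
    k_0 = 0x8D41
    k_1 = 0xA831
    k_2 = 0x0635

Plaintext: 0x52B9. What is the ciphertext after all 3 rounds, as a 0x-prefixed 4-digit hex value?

0x1DD2

s_0 = plaintext = 0x52B9
s_1 = Round(s_0, k_0) = 0xB98B
s_2 = Round(s_1, k_1) = 0x8B1D
s_3 = Round(s_2, k_2) = 0x1DD2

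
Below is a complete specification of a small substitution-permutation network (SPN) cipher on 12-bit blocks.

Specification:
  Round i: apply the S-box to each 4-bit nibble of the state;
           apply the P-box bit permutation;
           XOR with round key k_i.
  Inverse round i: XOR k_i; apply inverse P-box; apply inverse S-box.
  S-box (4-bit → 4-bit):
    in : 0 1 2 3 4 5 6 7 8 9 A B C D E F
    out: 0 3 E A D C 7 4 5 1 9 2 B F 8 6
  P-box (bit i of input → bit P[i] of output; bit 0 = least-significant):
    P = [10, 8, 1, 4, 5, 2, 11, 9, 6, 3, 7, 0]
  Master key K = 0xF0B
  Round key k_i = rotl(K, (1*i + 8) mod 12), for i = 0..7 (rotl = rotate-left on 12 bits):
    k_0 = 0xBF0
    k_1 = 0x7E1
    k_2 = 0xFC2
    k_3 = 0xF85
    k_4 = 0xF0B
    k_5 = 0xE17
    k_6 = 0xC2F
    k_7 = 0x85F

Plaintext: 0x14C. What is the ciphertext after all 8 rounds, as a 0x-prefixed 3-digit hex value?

0xF91

s_0 = plaintext = 0x14C
s_1 = Round(s_0, k_0) = 0x488
s_2 = Round(s_1, k_1) = 0xB02
s_3 = Round(s_2, k_2) = 0xED8
s_4 = Round(s_3, k_3) = 0x1A2
s_5 = Round(s_4, k_4) = 0xC71
s_6 = Round(s_5, k_5) = 0x35E
s_7 = Round(s_6, k_6) = 0x636
s_8 = Round(s_7, k_7) = 0xF91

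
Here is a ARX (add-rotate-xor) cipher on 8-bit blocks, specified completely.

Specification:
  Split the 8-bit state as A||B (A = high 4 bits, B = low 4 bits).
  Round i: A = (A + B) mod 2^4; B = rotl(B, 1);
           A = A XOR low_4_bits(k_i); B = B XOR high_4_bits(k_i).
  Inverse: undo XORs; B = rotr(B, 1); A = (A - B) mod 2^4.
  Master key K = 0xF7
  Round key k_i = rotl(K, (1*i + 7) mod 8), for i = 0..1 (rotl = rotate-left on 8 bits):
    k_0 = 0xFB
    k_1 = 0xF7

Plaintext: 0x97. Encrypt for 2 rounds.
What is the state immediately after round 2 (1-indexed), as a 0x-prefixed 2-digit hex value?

s_0 = plaintext = 0x97
s_1 = Round(s_0, k_0) = 0xB1
s_2 = Round(s_1, k_1) = 0xBD

0xBD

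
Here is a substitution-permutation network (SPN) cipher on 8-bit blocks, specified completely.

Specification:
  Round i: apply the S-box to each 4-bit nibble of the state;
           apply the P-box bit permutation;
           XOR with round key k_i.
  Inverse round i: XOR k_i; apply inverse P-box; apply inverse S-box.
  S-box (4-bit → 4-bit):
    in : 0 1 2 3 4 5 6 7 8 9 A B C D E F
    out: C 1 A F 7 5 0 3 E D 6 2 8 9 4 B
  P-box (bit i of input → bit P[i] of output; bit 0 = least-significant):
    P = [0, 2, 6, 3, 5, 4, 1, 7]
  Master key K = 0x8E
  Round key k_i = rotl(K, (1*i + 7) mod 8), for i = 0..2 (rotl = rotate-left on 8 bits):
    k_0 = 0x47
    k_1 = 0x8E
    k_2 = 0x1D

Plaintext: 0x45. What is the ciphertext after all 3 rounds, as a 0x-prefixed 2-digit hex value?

s_0 = plaintext = 0x45
s_1 = Round(s_0, k_0) = 0x34
s_2 = Round(s_1, k_1) = 0x79
s_3 = Round(s_2, k_2) = 0x64

0x64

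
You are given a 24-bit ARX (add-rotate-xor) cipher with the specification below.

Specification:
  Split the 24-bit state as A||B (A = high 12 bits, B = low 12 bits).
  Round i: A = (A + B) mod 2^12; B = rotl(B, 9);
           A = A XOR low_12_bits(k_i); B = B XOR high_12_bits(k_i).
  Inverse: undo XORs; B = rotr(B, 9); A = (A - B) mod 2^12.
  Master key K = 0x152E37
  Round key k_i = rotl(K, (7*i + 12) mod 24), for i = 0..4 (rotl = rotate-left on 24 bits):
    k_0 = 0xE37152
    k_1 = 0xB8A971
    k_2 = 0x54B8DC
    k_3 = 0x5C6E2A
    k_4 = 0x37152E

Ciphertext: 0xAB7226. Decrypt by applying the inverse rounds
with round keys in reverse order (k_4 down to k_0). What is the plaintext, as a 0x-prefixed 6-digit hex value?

s_0 = ciphertext = 0xAB7226
s_1 = InvRound(s_0, k_4) = 0x4E1AB8
s_2 = InvRound(s_1, k_3) = 0xED4BF7
s_3 = InvRound(s_2, k_2) = 0x0215E7
s_4 = InvRound(s_3, k_1) = 0x5E136F
s_5 = InvRound(s_4, k_0) = 0x9EDAC6

0x9EDAC6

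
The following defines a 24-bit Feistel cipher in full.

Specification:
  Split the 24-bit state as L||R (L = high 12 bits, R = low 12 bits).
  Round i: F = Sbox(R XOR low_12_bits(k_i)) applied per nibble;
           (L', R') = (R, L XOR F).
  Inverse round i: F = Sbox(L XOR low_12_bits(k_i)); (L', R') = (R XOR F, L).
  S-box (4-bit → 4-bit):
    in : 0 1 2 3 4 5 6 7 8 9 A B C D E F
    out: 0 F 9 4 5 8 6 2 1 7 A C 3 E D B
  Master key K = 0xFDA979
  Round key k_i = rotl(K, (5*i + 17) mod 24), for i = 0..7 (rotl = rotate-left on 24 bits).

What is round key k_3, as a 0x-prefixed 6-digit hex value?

K = 0xFDA979
k_0 = rotl(K, (5*0+17) mod 24) = rotl(K, 17) = 0xF3FB52
k_1 = rotl(K, (5*1+17) mod 24) = rotl(K, 22) = 0x7F6A5E
k_2 = rotl(K, (5*2+17) mod 24) = rotl(K, 3) = 0xED4BCF
k_3 = rotl(K, (5*3+17) mod 24) = rotl(K, 8) = 0xA979FD

0xA979FD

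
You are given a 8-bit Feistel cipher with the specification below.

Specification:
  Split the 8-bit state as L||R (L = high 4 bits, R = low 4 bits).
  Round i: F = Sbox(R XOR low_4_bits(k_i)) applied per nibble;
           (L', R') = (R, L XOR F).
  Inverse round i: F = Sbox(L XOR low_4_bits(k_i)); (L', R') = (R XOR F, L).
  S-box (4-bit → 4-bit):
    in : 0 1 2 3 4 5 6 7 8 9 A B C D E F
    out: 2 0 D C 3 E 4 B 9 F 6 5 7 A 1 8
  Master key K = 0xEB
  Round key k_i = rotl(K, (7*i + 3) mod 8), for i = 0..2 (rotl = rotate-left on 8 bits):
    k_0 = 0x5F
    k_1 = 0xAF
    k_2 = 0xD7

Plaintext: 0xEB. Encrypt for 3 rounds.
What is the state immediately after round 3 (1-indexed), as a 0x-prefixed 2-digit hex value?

0x6D

s_0 = plaintext = 0xEB
s_1 = Round(s_0, k_0) = 0xBD
s_2 = Round(s_1, k_1) = 0xD6
s_3 = Round(s_2, k_2) = 0x6D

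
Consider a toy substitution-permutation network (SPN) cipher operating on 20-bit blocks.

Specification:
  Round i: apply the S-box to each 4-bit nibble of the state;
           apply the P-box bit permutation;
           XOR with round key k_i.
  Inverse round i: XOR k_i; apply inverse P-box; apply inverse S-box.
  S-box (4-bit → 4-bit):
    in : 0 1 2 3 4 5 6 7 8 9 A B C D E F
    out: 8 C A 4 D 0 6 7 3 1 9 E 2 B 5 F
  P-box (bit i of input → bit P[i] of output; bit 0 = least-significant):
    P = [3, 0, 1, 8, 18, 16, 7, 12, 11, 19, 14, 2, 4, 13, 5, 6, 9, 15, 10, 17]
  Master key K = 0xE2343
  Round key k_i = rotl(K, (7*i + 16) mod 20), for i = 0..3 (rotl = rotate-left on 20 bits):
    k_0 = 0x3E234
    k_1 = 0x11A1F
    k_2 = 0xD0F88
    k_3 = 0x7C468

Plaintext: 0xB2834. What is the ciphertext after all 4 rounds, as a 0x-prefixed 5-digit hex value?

s_0 = plaintext = 0xB2834
s_1 = Round(s_0, k_0) = 0x94FFE
s_2 = Round(s_1, k_1) = 0xC40E1
s_3 = Round(s_2, k_2) = 0x98E7E
s_4 = Round(s_3, k_3) = 0x2AEF2

0x2AEF2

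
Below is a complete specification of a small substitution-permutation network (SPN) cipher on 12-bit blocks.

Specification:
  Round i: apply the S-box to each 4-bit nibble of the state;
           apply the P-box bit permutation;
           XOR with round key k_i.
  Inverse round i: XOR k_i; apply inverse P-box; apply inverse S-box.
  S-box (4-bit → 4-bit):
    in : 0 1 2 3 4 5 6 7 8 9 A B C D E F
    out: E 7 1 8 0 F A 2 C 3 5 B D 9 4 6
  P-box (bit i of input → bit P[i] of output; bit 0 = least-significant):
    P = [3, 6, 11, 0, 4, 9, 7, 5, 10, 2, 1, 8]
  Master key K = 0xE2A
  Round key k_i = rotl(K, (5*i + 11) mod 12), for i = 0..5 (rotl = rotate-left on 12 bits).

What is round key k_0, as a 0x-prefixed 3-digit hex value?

0x715

K = 0xE2A
k_0 = rotl(K, (5*0+11) mod 12) = rotl(K, 11) = 0x715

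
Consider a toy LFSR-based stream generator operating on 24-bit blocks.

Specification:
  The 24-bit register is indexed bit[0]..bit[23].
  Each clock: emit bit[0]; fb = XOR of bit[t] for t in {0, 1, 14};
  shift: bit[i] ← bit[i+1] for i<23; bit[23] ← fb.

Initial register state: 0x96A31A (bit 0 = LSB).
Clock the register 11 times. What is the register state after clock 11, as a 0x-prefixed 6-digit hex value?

reg_0 = 0x96A31A
clock 1: out=0, reg = 0xCB518D
clock 2: out=1, reg = 0x65A8C6
clock 3: out=0, reg = 0xB2D463
clock 4: out=1, reg = 0xD96A31
clock 5: out=1, reg = 0x6CB518
clock 6: out=0, reg = 0x365A8C
clock 7: out=0, reg = 0x9B2D46
clock 8: out=0, reg = 0xCD96A3
clock 9: out=1, reg = 0x66CB51
clock 10: out=1, reg = 0x3365A8
clock 11: out=0, reg = 0x99B2D4

0x99B2D4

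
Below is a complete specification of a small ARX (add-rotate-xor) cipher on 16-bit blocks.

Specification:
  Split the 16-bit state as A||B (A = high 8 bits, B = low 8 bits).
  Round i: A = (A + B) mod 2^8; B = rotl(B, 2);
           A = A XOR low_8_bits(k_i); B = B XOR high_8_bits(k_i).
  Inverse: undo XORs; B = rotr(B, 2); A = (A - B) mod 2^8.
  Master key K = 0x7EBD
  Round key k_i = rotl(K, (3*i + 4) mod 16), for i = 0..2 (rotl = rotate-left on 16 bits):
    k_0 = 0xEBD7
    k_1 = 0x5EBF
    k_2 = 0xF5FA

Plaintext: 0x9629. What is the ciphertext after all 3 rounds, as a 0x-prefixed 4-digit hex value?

s_0 = plaintext = 0x9629
s_1 = Round(s_0, k_0) = 0x684F
s_2 = Round(s_1, k_1) = 0x0863
s_3 = Round(s_2, k_2) = 0x9178

0x9178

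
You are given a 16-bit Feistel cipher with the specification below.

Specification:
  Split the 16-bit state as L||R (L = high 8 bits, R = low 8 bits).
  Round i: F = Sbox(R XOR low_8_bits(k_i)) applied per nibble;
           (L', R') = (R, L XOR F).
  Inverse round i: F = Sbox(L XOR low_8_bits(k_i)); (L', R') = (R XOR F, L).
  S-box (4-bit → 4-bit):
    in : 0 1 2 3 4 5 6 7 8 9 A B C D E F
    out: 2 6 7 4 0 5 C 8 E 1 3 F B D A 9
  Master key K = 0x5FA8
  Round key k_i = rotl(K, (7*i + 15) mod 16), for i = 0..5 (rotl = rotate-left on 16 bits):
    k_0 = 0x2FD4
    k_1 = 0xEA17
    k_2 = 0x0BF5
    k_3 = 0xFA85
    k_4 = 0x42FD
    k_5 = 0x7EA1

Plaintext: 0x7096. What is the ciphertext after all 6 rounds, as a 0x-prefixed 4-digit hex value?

s_0 = plaintext = 0x7096
s_1 = Round(s_0, k_0) = 0x9677
s_2 = Round(s_1, k_1) = 0x7754
s_3 = Round(s_2, k_2) = 0x5441
s_4 = Round(s_3, k_3) = 0x41E4
s_5 = Round(s_4, k_4) = 0xE420
s_6 = Round(s_5, k_5) = 0x2002

0x2002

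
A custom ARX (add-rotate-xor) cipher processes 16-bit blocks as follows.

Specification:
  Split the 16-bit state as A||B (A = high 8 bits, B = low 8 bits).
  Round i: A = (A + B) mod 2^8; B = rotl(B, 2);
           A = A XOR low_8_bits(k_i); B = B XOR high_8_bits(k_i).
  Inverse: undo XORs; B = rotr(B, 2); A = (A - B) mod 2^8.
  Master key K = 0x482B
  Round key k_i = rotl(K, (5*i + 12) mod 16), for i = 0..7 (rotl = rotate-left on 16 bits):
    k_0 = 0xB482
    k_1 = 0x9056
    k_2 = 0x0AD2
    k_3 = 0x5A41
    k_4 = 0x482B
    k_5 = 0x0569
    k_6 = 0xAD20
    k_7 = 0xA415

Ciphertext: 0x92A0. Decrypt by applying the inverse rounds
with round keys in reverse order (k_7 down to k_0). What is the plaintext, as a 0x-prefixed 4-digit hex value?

0xBDA6

s_0 = ciphertext = 0x92A0
s_1 = InvRound(s_0, k_7) = 0x8601
s_2 = InvRound(s_1, k_6) = 0x7B2B
s_3 = InvRound(s_2, k_5) = 0x878B
s_4 = InvRound(s_3, k_4) = 0xBCF0
s_5 = InvRound(s_4, k_3) = 0x53AA
s_6 = InvRound(s_5, k_2) = 0x5928
s_7 = InvRound(s_6, k_1) = 0xE12E
s_8 = InvRound(s_7, k_0) = 0xBDA6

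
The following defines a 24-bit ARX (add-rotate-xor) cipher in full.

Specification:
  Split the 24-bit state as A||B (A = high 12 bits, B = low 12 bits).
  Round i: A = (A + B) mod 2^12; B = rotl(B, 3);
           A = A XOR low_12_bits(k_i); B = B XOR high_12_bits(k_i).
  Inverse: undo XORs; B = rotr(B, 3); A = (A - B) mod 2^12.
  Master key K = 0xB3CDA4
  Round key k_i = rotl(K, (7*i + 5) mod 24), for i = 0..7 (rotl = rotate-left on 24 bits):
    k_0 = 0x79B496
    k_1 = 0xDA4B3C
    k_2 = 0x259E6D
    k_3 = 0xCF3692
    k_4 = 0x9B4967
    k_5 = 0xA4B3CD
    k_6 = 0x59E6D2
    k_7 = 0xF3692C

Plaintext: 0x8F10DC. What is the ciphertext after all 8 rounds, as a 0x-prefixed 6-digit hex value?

s_0 = plaintext = 0x8F10DC
s_1 = Round(s_0, k_0) = 0xD5B17B
s_2 = Round(s_1, k_1) = 0x5EA67C
s_3 = Round(s_2, k_2) = 0x20B1BA
s_4 = Round(s_3, k_3) = 0x557123
s_5 = Round(s_4, k_4) = 0xF1D0AC
s_6 = Round(s_5, k_5) = 0xC04F2B
s_7 = Round(s_6, k_6) = 0xDFDCC1
s_8 = Round(s_7, k_7) = 0x392938

0x392938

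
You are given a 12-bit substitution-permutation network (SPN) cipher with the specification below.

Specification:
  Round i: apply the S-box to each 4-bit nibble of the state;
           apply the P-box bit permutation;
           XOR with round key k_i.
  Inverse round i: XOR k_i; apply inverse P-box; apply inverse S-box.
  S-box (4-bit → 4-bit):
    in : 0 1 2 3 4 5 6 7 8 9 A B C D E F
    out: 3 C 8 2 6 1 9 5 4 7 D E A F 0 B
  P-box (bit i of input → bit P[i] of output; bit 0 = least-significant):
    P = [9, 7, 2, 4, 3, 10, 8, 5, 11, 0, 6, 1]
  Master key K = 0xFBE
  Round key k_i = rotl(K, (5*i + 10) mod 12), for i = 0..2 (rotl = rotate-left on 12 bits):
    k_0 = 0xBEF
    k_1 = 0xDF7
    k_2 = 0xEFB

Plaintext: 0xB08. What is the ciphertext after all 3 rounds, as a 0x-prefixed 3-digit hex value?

s_0 = plaintext = 0xB08
s_1 = Round(s_0, k_0) = 0xFA0
s_2 = Round(s_1, k_1) = 0x65C
s_3 = Round(s_2, k_2) = 0x661

0x661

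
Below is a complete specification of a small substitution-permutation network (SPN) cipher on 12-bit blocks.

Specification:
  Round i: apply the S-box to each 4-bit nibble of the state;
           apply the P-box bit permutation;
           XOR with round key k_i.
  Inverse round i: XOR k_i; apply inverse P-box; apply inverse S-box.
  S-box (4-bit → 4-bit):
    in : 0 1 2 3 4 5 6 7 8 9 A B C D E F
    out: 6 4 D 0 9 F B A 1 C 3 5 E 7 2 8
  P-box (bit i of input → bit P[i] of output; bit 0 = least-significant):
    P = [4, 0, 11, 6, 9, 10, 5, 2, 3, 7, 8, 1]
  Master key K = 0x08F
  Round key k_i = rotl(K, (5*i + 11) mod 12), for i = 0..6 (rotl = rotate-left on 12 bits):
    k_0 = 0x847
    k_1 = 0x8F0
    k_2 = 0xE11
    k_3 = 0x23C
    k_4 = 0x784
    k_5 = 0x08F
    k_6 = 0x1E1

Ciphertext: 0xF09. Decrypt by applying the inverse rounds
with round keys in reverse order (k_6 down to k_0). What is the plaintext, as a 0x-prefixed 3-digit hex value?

s_0 = ciphertext = 0xF09
s_1 = InvRound(s_0, k_6) = 0xAD9
s_2 = InvRound(s_1, k_5) = 0xF42
s_3 = InvRound(s_2, k_4) = 0x7F9
s_4 = InvRound(s_3, k_3) = 0x077
s_5 = InvRound(s_4, k_2) = 0xF59
s_6 = InvRound(s_5, k_1) = 0xDDE
s_7 = InvRound(s_6, k_0) = 0xDEA

0xDEA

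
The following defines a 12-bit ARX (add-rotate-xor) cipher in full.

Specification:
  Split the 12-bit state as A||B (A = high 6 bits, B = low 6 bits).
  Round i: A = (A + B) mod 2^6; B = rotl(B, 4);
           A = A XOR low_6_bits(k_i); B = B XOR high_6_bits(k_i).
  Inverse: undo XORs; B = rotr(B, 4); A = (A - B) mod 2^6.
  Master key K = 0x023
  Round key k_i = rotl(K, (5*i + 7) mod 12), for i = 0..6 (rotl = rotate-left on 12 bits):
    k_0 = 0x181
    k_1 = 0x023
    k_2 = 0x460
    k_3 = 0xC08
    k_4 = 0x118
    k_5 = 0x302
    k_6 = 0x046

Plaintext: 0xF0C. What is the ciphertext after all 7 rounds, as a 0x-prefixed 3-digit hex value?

s_0 = plaintext = 0xF0C
s_1 = Round(s_0, k_0) = 0x245
s_2 = Round(s_1, k_1) = 0xB51
s_3 = Round(s_2, k_2) = 0x785
s_4 = Round(s_3, k_3) = 0xAE1
s_5 = Round(s_4, k_4) = 0x51C
s_6 = Round(s_5, k_5) = 0xC8B
s_7 = Round(s_6, k_6) = 0xEF3

0xEF3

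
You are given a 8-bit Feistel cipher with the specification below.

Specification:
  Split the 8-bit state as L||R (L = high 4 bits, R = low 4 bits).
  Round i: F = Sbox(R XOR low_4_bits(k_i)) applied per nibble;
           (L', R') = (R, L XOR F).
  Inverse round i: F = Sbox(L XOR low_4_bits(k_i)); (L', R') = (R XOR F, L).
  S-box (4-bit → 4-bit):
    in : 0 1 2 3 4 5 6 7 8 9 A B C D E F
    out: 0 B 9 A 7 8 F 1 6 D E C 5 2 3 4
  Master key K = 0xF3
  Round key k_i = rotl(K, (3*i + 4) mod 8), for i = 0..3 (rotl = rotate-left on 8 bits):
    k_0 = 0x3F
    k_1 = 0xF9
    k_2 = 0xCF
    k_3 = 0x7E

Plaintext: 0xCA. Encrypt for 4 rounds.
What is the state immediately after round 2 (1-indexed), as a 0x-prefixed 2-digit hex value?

s_0 = plaintext = 0xCA
s_1 = Round(s_0, k_0) = 0xA4
s_2 = Round(s_1, k_1) = 0x48
s_3 = Round(s_2, k_2) = 0x85
s_4 = Round(s_3, k_3) = 0x54

0x48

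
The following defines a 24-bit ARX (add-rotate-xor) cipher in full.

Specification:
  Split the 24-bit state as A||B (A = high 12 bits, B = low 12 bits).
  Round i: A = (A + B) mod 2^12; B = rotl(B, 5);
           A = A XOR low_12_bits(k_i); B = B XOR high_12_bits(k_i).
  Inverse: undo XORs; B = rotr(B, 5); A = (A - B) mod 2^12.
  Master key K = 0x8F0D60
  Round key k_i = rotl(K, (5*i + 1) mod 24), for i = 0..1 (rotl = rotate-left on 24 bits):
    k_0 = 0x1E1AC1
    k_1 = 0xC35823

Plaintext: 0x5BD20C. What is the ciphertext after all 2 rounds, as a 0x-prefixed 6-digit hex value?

s_0 = plaintext = 0x5BD20C
s_1 = Round(s_0, k_0) = 0xD08065
s_2 = Round(s_1, k_1) = 0x54E095

0x54E095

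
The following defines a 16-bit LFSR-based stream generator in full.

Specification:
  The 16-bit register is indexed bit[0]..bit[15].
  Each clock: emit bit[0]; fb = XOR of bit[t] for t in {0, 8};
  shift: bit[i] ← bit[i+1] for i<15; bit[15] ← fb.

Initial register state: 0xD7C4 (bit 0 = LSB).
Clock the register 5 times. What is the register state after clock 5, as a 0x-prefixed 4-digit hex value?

reg_0 = 0xD7C4
clock 1: out=0, reg = 0xEBE2
clock 2: out=0, reg = 0xF5F1
clock 3: out=1, reg = 0x7AF8
clock 4: out=0, reg = 0x3D7C
clock 5: out=0, reg = 0x9EBE

0x9EBE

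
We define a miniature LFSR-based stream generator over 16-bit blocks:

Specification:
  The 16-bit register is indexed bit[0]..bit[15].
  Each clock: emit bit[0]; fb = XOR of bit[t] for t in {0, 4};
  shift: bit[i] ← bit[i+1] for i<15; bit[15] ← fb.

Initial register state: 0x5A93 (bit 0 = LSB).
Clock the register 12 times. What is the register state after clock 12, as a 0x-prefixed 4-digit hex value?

reg_0 = 0x5A93
clock 1: out=1, reg = 0x2D49
clock 2: out=1, reg = 0x96A4
clock 3: out=0, reg = 0x4B52
clock 4: out=0, reg = 0xA5A9
clock 5: out=1, reg = 0xD2D4
clock 6: out=0, reg = 0xE96A
clock 7: out=0, reg = 0x74B5
clock 8: out=1, reg = 0x3A5A
clock 9: out=0, reg = 0x9D2D
clock 10: out=1, reg = 0xCE96
clock 11: out=0, reg = 0xE74B
clock 12: out=1, reg = 0xF3A5

0xF3A5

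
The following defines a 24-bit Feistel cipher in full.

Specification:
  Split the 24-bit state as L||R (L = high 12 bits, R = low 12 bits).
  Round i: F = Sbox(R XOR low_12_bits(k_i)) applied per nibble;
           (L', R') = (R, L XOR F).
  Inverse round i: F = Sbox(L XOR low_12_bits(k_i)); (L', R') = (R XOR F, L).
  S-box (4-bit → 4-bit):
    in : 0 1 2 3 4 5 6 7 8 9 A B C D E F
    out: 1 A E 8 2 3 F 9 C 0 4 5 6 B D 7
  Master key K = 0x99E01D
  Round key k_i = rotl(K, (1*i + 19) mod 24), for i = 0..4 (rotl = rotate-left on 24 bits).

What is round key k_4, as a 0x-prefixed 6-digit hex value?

0xCCF00E

K = 0x99E01D
k_0 = rotl(K, (1*0+19) mod 24) = rotl(K, 19) = 0xECCF00
k_1 = rotl(K, (1*1+19) mod 24) = rotl(K, 20) = 0xD99E01
k_2 = rotl(K, (1*2+19) mod 24) = rotl(K, 21) = 0xB33C03
k_3 = rotl(K, (1*3+19) mod 24) = rotl(K, 22) = 0x667807
k_4 = rotl(K, (1*4+19) mod 24) = rotl(K, 23) = 0xCCF00E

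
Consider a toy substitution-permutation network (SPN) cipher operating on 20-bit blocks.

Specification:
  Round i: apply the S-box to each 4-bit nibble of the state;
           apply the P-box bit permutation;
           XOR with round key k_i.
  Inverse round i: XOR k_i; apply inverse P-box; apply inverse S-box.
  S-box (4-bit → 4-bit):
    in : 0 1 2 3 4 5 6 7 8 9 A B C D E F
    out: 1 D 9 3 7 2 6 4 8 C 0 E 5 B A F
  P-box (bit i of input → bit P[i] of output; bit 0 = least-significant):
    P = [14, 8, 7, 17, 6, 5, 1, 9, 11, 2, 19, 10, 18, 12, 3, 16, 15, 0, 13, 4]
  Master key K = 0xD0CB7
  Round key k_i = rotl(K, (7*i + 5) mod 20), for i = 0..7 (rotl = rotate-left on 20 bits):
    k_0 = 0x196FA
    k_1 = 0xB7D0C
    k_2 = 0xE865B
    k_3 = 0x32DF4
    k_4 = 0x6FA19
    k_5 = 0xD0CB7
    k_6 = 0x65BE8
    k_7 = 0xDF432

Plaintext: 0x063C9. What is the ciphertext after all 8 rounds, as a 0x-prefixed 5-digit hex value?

0xB0A97

s_0 = plaintext = 0x063C9
s_1 = Round(s_0, k_0) = 0x30E34
s_2 = Round(s_1, k_1) = 0xFB8E9
s_3 = Round(s_2, k_2) = 0xD30E2
s_4 = Round(s_3, k_3) = 0x5F7C5
s_5 = Round(s_4, k_4) = 0xBEB52
s_6 = Round(s_5, k_5) = 0x67882
s_7 = Round(s_6, k_6) = 0x43DE1
s_8 = Round(s_7, k_7) = 0xB0A97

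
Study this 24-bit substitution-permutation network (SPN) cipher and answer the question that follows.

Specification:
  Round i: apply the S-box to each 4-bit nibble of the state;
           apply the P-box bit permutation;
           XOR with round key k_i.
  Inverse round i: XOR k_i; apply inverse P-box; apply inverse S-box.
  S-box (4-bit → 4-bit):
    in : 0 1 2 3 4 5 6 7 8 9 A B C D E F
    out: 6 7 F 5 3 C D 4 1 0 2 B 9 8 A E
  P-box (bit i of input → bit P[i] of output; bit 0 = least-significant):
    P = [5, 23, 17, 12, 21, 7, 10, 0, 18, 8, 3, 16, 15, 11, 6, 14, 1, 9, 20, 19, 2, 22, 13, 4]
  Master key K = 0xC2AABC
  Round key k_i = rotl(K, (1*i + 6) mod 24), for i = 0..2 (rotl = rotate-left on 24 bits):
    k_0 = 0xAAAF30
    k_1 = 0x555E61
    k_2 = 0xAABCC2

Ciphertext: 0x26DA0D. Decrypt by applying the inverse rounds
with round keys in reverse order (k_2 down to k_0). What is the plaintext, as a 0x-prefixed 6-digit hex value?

s_0 = ciphertext = 0x26DA0D
s_1 = InvRound(s_0, k_2) = 0x3B53FA
s_2 = InvRound(s_1, k_1) = 0xECA127
s_3 = InvRound(s_2, k_0) = 0xB4A857

0xB4A857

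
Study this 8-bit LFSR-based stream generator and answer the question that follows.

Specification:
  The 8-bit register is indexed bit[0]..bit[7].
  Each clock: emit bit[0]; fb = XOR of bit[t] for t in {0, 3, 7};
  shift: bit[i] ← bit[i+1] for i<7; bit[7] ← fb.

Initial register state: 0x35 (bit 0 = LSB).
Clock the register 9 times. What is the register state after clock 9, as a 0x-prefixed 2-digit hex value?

0x78

reg_0 = 0x35
clock 1: out=1, reg = 0x9A
clock 2: out=0, reg = 0x4D
clock 3: out=1, reg = 0x26
clock 4: out=0, reg = 0x13
clock 5: out=1, reg = 0x89
clock 6: out=1, reg = 0xC4
clock 7: out=0, reg = 0xE2
clock 8: out=0, reg = 0xF1
clock 9: out=1, reg = 0x78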